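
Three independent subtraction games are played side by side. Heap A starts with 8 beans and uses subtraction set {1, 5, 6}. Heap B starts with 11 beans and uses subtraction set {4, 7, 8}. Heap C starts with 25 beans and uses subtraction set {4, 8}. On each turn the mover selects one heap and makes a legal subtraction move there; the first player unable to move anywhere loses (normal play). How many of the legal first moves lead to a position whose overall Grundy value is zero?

0

Heap A, S = {1, 5, 6}:
G(0) = 0
G(1) = mex{0} = 1
G(2) = mex{1} = 0
G(3) = mex{0} = 1
G(4) = mex{1} = 0
G(5) = mex{0,0} = 1
G(6) = mex{1,1,0} = 2
G(7) = mex{2,0,1} = 3
G(8) = mex{3,1,0} = 2
G_A(8) = 2.
Heap B, S = {4, 7, 8}:
G(0) = 0
G(1) = mex{} = 0
G(2) = mex{} = 0
G(3) = mex{} = 0
G(4) = mex{0} = 1
G(5) = mex{0} = 1
G(6) = mex{0} = 1
G(7) = mex{0,0} = 1
G(8) = mex{1,0,0} = 2
G(9) = mex{1,0,0} = 2
G(10) = mex{1,0,0} = 2
G(11) = mex{1,1,0} = 2
G_B(11) = 2.
Heap C, S = {4, 8}:
n :  0  1  2  3  4  5  6  7  8  9 10 11 12 13 14 15 16 17 18 19 20 21 22 23 24 25
G :  0  0  0  0  1  1  1  1  2  2  2  2  0  0  0  0  1  1  1  1  2  2  2  2  0  0
G_C(25) = 0.
Combined Grundy value = 2 ⊕ 2 ⊕ 0 = 0.
A winning move leaves total XOR = 0, i.e. changes one component's Grundy value g to g ⊕ X where X is the current total.
Heap A: target g' = 2⊕0 = 2, but every legal move changes the Grundy value (mex property), so 0 moves.
Heap B: target g' = 2⊕0 = 2, but every legal move changes the Grundy value (mex property), so 0 moves.
Heap C: target g' = 0⊕0 = 0, but every legal move changes the Grundy value (mex property), so 0 moves.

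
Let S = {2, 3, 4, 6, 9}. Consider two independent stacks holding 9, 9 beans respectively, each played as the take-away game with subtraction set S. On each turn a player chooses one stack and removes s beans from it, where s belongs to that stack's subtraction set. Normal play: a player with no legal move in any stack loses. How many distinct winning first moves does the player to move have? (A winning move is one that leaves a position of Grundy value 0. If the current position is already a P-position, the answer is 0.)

All stacks use S = {2, 3, 4, 6, 9}:
G(0) = 0
G(1) = mex{} = 0
G(2) = mex{0} = 1
G(3) = mex{0,0} = 1
G(4) = mex{1,0,0} = 2
G(5) = mex{1,1,0} = 2
G(6) = mex{2,1,1,0} = 3
G(7) = mex{2,2,1,0} = 3
G(8) = mex{3,2,2,1} = 0
G(9) = mex{3,3,2,1,0} = 4
Stack A: G(9) = 4.
Stack B: G(9) = 4.
Combined Grundy value = 4 ⊕ 4 = 0.
A winning move leaves total XOR = 0, i.e. changes one component's Grundy value g to g ⊕ X where X is the current total.
Stack A: target g' = 4⊕0 = 4, but every legal move changes the Grundy value (mex property), so 0 moves.
Stack B: target g' = 4⊕0 = 4, but every legal move changes the Grundy value (mex property), so 0 moves.

0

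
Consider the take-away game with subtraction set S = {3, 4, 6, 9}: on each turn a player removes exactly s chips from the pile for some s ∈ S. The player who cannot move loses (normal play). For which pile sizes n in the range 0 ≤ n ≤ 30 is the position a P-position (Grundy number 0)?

0, 1, 2, 12, 13, 14, 24, 25, 26

G(0) = 0
G(1) = mex{} = 0
G(2) = mex{} = 0
G(3) = mex{0} = 1
G(4) = mex{0,0} = 1
G(5) = mex{0,0} = 1
G(6) = mex{1,0,0} = 2
G(7) = mex{1,1,0} = 2
G(8) = mex{1,1,0} = 2
G(9) = mex{2,1,1,0} = 3
G(10) = mex{2,2,1,0} = 3
G(11) = mex{2,2,1,0} = 3
G(12) = mex{3,2,2,1} = 0
G(13) = mex{3,3,2,1} = 0
G(14) = mex{3,3,2,1} = 0
G(15) = mex{0,3,3,2} = 1
G(16) = mex{0,0,3,2} = 1
G(17) = mex{0,0,3,2} = 1
G(18) = mex{1,0,0,3} = 2
G(19) = mex{1,1,0,3} = 2
G(20) = mex{1,1,0,3} = 2
G(21) = mex{2,1,1,0} = 3
G(22) = mex{2,2,1,0} = 3
G(23) = mex{2,2,1,0} = 3
G(24) = mex{3,2,2,1} = 0
G(25) = mex{3,3,2,1} = 0
G(26) = mex{3,3,2,1} = 0
G(27) = mex{0,3,3,2} = 1
G(28) = mex{0,0,3,2} = 1
G(29) = mex{0,0,3,2} = 1
G(30) = mex{1,0,0,3} = 2
P-positions are exactly the n with G(n) = 0.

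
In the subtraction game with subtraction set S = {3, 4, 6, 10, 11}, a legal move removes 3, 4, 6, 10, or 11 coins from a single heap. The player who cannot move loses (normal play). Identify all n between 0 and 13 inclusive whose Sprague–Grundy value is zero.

0, 1, 2, 9

G(0) = 0
G(1) = mex{} = 0
G(2) = mex{} = 0
G(3) = mex{0} = 1
G(4) = mex{0,0} = 1
G(5) = mex{0,0} = 1
G(6) = mex{1,0,0} = 2
G(7) = mex{1,1,0} = 2
G(8) = mex{1,1,0} = 2
G(9) = mex{2,1,1} = 0
G(10) = mex{2,2,1,0} = 3
G(11) = mex{2,2,1,0,0} = 3
G(12) = mex{0,2,2,0,0} = 1
G(13) = mex{3,0,2,1,0} = 4
P-positions are exactly the n with G(n) = 0.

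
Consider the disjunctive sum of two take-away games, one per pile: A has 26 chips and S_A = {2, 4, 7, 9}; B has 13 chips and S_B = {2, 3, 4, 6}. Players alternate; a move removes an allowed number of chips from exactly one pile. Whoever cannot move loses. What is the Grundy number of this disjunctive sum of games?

Pile A, S = {2, 4, 7, 9}:
G(0) = 0
G(1) = mex{} = 0
G(2) = mex{0} = 1
G(3) = mex{0} = 1
G(4) = mex{1,0} = 2
G(5) = mex{1,0} = 2
G(6) = mex{2,1} = 0
G(7) = mex{2,1,0} = 3
G(8) = mex{0,2,0} = 1
G(9) = mex{3,2,1,0} = 4
G(10) = mex{1,0,1,0} = 2
G(11) = mex{4,3,2,1} = 0
G(12) = mex{2,1,2,1} = 0
G(13) = mex{0,4,0,2} = 1
G(14) = mex{0,2,3,2} = 1
G(15) = mex{1,0,1,0} = 2
G(16) = mex{1,0,4,3} = 2
G(17) = mex{2,1,2,1} = 0
G(18) = mex{2,1,0,4} = 3
G(19) = mex{0,2,0,2} = 1
G(20) = mex{3,2,1,0} = 4
G(21) = mex{1,0,1,0} = 2
G(22) = mex{4,3,2,1} = 0
G(23) = mex{2,1,2,1} = 0
G(24) = mex{0,4,0,2} = 1
G(25) = mex{0,2,3,2} = 1
G(26) = mex{1,0,1,0} = 2
G_A(26) = 2.
Pile B, S = {2, 3, 4, 6}:
n :  0  1  2  3  4  5  6  7  8  9 10 11 12 13
G :  0  0  1  1  2  2  3  3  0  0  1  1  2  2
G_B(13) = 2.
Combined Grundy value = 2 ⊕ 2 = 0.

0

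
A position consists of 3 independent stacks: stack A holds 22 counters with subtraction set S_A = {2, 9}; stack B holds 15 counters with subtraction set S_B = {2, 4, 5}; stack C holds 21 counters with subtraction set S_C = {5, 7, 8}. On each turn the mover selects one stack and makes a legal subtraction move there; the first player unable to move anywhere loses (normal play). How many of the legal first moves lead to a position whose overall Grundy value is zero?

5

Stack A, S = {2, 9}:
n :  0  1  2  3  4  5  6  7  8  9 10 11 12 13 14 15 16 17 18 19 20 21 22
G :  0  0  1  1  0  0  1  1  0  2  1  0  0  1  1  0  0  1  1  0  2  1  0
G_A(22) = 0.
Stack B, S = {2, 4, 5}:
n :  0  1  2  3  4  5  6  7  8  9 10 11 12 13 14 15
G :  0  0  1  1  2  2  3  0  0  1  1  2  2  3  0  0
G_B(15) = 0.
Stack C, S = {5, 7, 8}:
G(0) = 0
G(1) = mex{} = 0
G(2) = mex{} = 0
G(3) = mex{} = 0
G(4) = mex{} = 0
G(5) = mex{0} = 1
G(6) = mex{0} = 1
G(7) = mex{0,0} = 1
G(8) = mex{0,0,0} = 1
G(9) = mex{0,0,0} = 1
G(10) = mex{1,0,0} = 2
G(11) = mex{1,0,0} = 2
G(12) = mex{1,1,0} = 2
G(13) = mex{1,1,1} = 0
G(14) = mex{1,1,1} = 0
G(15) = mex{2,1,1} = 0
G(16) = mex{2,1,1} = 0
G(17) = mex{2,2,1} = 0
G(18) = mex{0,2,2} = 1
G(19) = mex{0,2,2} = 1
G(20) = mex{0,0,2} = 1
G(21) = mex{0,0,0} = 1
G_C(21) = 1.
Combined Grundy value = 0 ⊕ 0 ⊕ 1 = 1.
A winning move leaves total XOR = 0, i.e. changes one component's Grundy value g to g ⊕ X where X is the current total.
Stack A: need g' = 0⊕1 = 1. Options: 22−2→G=2, 22−9→G=1. Hits: 1.
Stack B: need g' = 0⊕1 = 1. Options: 15−2→G=3, 15−4→G=2, 15−5→G=1. Hits: 1.
Stack C: need g' = 1⊕1 = 0. Options: 21−5→G=0, 21−7→G=0, 21−8→G=0. Hits: 3.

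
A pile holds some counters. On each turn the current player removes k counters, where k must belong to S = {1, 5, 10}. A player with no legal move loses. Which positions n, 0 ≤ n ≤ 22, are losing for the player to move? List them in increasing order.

n :  0  1  2  3  4  5  6  7  8  9 10 11 12 13 14 15 16 17 18 19 20 21 22
G :  0  1  0  1  0  1  0  1  0  1  2  3  2  3  2  0  1  0  1  0  1  0  1
P-positions are exactly the n with G(n) = 0.

0, 2, 4, 6, 8, 15, 17, 19, 21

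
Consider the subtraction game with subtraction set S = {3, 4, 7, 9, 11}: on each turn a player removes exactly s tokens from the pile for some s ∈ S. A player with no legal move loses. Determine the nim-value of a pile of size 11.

G(0) = 0
G(1) = mex{} = 0
G(2) = mex{} = 0
G(3) = mex{0} = 1
G(4) = mex{0,0} = 1
G(5) = mex{0,0} = 1
G(6) = mex{1,0} = 2
G(7) = mex{1,1,0} = 2
G(8) = mex{1,1,0} = 2
G(9) = mex{2,1,0,0} = 3
G(10) = mex{2,2,1,0} = 3
G(11) = mex{2,2,1,0,0} = 3

3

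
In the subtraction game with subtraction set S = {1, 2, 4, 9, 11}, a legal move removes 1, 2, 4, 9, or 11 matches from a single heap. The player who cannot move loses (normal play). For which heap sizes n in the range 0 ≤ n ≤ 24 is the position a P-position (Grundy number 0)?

0, 3, 6, 13, 16, 19

G(0) = 0
G(1) = mex{0} = 1
G(2) = mex{1,0} = 2
G(3) = mex{2,1} = 0
G(4) = mex{0,2,0} = 1
G(5) = mex{1,0,1} = 2
G(6) = mex{2,1,2} = 0
G(7) = mex{0,2,0} = 1
G(8) = mex{1,0,1} = 2
G(9) = mex{2,1,2,0} = 3
G(10) = mex{3,2,0,1} = 4
G(11) = mex{4,3,1,2,0} = 5
G(12) = mex{5,4,2,0,1} = 3
G(13) = mex{3,5,3,1,2} = 0
G(14) = mex{0,3,4,2,0} = 1
G(15) = mex{1,0,5,0,1} = 2
G(16) = mex{2,1,3,1,2} = 0
G(17) = mex{0,2,0,2,0} = 1
G(18) = mex{1,0,1,3,1} = 2
G(19) = mex{2,1,2,4,2} = 0
G(20) = mex{0,2,0,5,3} = 1
G(21) = mex{1,0,1,3,4} = 2
G(22) = mex{2,1,2,0,5} = 3
G(23) = mex{3,2,0,1,3} = 4
G(24) = mex{4,3,1,2,0} = 5
P-positions are exactly the n with G(n) = 0.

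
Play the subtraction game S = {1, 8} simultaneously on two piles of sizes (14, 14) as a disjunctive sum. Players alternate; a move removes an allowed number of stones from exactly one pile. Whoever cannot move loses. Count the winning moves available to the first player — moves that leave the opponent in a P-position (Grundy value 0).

All piles use S = {1, 8}:
G(0) = 0
G(1) = mex{0} = 1
G(2) = mex{1} = 0
G(3) = mex{0} = 1
G(4) = mex{1} = 0
G(5) = mex{0} = 1
G(6) = mex{1} = 0
G(7) = mex{0} = 1
G(8) = mex{1,0} = 2
G(9) = mex{2,1} = 0
G(10) = mex{0,0} = 1
G(11) = mex{1,1} = 0
G(12) = mex{0,0} = 1
G(13) = mex{1,1} = 0
G(14) = mex{0,0} = 1
Pile A: G(14) = 1.
Pile B: G(14) = 1.
Combined Grundy value = 1 ⊕ 1 = 0.
A winning move leaves total XOR = 0, i.e. changes one component's Grundy value g to g ⊕ X where X is the current total.
Pile A: target g' = 1⊕0 = 1, but every legal move changes the Grundy value (mex property), so 0 moves.
Pile B: target g' = 1⊕0 = 1, but every legal move changes the Grundy value (mex property), so 0 moves.

0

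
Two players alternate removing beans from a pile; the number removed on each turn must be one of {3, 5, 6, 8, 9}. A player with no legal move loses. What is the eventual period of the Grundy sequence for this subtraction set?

12

G(0) = 0
G(1) = mex{} = 0
G(2) = mex{} = 0
G(3) = mex{0} = 1
G(4) = mex{0} = 1
G(5) = mex{0,0} = 1
G(6) = mex{1,0,0} = 2
G(7) = mex{1,0,0} = 2
G(8) = mex{1,1,0,0} = 2
G(9) = mex{2,1,1,0,0} = 3
G(10) = mex{2,1,1,0,0} = 3
G(11) = mex{2,2,1,1,0} = 3
G(12) = mex{3,2,2,1,1} = 0
G(13) = mex{3,2,2,1,1} = 0
G(14) = mex{3,3,2,2,1} = 0
G(15) = mex{0,3,3,2,2} = 1
G(16) = mex{0,3,3,2,2} = 1
G(17) = mex{0,0,3,3,2} = 1
G(18) = mex{1,0,0,3,3} = 2
G(19) = mex{1,0,0,3,3} = 2
G(20) = mex{1,1,0,0,3} = 2
G(21) = mex{2,1,1,0,0} = 3
G(22) = mex{2,1,1,0,0} = 3
G(23) = mex{2,2,1,1,0} = 3
G(24) = mex{3,2,2,1,1} = 0
G(25) = mex{3,2,2,1,1} = 0
G(n+12) = G(n) holds for n = 0,…,8 (a full window of length max(S) = 9), so the sequence is purely periodic with period 12.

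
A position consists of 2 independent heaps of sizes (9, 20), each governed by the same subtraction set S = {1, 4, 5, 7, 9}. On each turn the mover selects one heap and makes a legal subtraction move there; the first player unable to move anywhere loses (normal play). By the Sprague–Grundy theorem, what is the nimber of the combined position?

All heaps use S = {1, 4, 5, 7, 9}:
n :  0  1  2  3  4  5  6  7  8  9 10 11 12 13 14 15 16 17 18 19 20
G :  0  1  0  1  2  3  2  3  0  1  0  1  2  3  2  3  0  1  0  1  2
Heap A: G(9) = 1.
Heap B: G(20) = 2.
Combined Grundy value = 1 ⊕ 2 = 3.

3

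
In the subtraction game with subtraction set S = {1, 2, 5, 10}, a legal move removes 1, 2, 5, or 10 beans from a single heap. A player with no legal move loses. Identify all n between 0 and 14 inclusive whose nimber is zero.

G(0) = 0
G(1) = mex{0} = 1
G(2) = mex{1,0} = 2
G(3) = mex{2,1} = 0
G(4) = mex{0,2} = 1
G(5) = mex{1,0,0} = 2
G(6) = mex{2,1,1} = 0
G(7) = mex{0,2,2} = 1
G(8) = mex{1,0,0} = 2
G(9) = mex{2,1,1} = 0
G(10) = mex{0,2,2,0} = 1
G(11) = mex{1,0,0,1} = 2
G(12) = mex{2,1,1,2} = 0
G(13) = mex{0,2,2,0} = 1
G(14) = mex{1,0,0,1} = 2
P-positions are exactly the n with G(n) = 0.

0, 3, 6, 9, 12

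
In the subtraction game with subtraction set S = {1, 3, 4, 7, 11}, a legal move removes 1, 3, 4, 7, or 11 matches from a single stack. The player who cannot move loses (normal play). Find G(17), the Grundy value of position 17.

1

G(0) = 0
G(1) = mex{0} = 1
G(2) = mex{1} = 0
G(3) = mex{0,0} = 1
G(4) = mex{1,1,0} = 2
G(5) = mex{2,0,1} = 3
G(6) = mex{3,1,0} = 2
G(7) = mex{2,2,1,0} = 3
G(8) = mex{3,3,2,1} = 0
G(9) = mex{0,2,3,0} = 1
G(10) = mex{1,3,2,1} = 0
G(11) = mex{0,0,3,2,0} = 1
G(12) = mex{1,1,0,3,1} = 2
G(13) = mex{2,0,1,2,0} = 3
G(14) = mex{3,1,0,3,1} = 2
G(15) = mex{2,2,1,0,2} = 3
G(16) = mex{3,3,2,1,3} = 0
G(17) = mex{0,2,3,0,2} = 1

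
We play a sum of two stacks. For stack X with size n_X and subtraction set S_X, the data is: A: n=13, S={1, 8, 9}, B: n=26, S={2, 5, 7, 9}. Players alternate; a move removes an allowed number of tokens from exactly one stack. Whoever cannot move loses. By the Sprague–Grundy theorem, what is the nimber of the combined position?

Stack A, S = {1, 8, 9}:
G(0) = 0
G(1) = mex{0} = 1
G(2) = mex{1} = 0
G(3) = mex{0} = 1
G(4) = mex{1} = 0
G(5) = mex{0} = 1
G(6) = mex{1} = 0
G(7) = mex{0} = 1
G(8) = mex{1,0} = 2
G(9) = mex{2,1,0} = 3
G(10) = mex{3,0,1} = 2
G(11) = mex{2,1,0} = 3
G(12) = mex{3,0,1} = 2
G(13) = mex{2,1,0} = 3
G_A(13) = 3.
Stack B, S = {2, 5, 7, 9}:
G(0) = 0
G(1) = mex{} = 0
G(2) = mex{0} = 1
G(3) = mex{0} = 1
G(4) = mex{1} = 0
G(5) = mex{1,0} = 2
G(6) = mex{0,0} = 1
G(7) = mex{2,1,0} = 3
G(8) = mex{1,1,0} = 2
G(9) = mex{3,0,1,0} = 2
G(10) = mex{2,2,1,0} = 3
G(11) = mex{2,1,0,1} = 3
G(12) = mex{3,3,2,1} = 0
G(13) = mex{3,2,1,0} = 4
G(14) = mex{0,2,3,2} = 1
G(15) = mex{4,3,2,1} = 0
G(16) = mex{1,3,2,3} = 0
G(17) = mex{0,0,3,2} = 1
G(18) = mex{0,4,3,2} = 1
G(19) = mex{1,1,0,3} = 2
G(20) = mex{1,0,4,3} = 2
G(21) = mex{2,0,1,0} = 3
G(22) = mex{2,1,0,4} = 3
G(23) = mex{3,1,0,1} = 2
G(24) = mex{3,2,1,0} = 4
G(25) = mex{2,2,1,0} = 3
G(26) = mex{4,3,2,1} = 0
G_B(26) = 0.
Combined Grundy value = 3 ⊕ 0 = 3.

3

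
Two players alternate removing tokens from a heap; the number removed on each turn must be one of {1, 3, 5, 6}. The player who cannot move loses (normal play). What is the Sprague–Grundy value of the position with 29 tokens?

3

n :  0  1  2  3  4  5  6  7  8  9 10 11 12 13 14 15 16 17 18 19 20 21 22 23 24 25 26 27 28 29
G :  0  1  0  1  0  1  2  3  2  3  2  0  1  0  1  0  1  2  3  2  3  2  0  1  0  1  0  1  2  3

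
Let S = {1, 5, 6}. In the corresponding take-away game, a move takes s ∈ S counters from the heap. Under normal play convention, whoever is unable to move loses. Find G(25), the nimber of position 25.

n :  0  1  2  3  4  5  6  7  8  9 10 11 12 13 14 15 16 17 18 19 20 21 22 23 24 25
G :  0  1  0  1  0  1  2  3  2  3  2  0  1  0  1  0  1  2  3  2  3  2  0  1  0  1

1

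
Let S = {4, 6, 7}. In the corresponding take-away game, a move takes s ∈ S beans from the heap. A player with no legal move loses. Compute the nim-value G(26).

1

G(0) = 0
G(1) = mex{} = 0
G(2) = mex{} = 0
G(3) = mex{} = 0
G(4) = mex{0} = 1
G(5) = mex{0} = 1
G(6) = mex{0,0} = 1
G(7) = mex{0,0,0} = 1
G(8) = mex{1,0,0} = 2
G(9) = mex{1,0,0} = 2
G(10) = mex{1,1,0} = 2
G(11) = mex{1,1,1} = 0
G(12) = mex{2,1,1} = 0
G(13) = mex{2,1,1} = 0
G(14) = mex{2,2,1} = 0
G(15) = mex{0,2,2} = 1
G(16) = mex{0,2,2} = 1
G(17) = mex{0,0,2} = 1
G(18) = mex{0,0,0} = 1
G(19) = mex{1,0,0} = 2
G(20) = mex{1,0,0} = 2
G(21) = mex{1,1,0} = 2
G(22) = mex{1,1,1} = 0
G(23) = mex{2,1,1} = 0
G(24) = mex{2,1,1} = 0
G(25) = mex{2,2,1} = 0
G(26) = mex{0,2,2} = 1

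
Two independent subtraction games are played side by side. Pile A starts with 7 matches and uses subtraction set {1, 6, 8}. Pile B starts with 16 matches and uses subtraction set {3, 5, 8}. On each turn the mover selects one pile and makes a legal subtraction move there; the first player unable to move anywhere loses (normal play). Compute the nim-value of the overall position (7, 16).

Pile A, S = {1, 6, 8}:
G(0) = 0
G(1) = mex{0} = 1
G(2) = mex{1} = 0
G(3) = mex{0} = 1
G(4) = mex{1} = 0
G(5) = mex{0} = 1
G(6) = mex{1,0} = 2
G(7) = mex{2,1} = 0
G_A(7) = 0.
Pile B, S = {3, 5, 8}:
n :  0  1  2  3  4  5  6  7  8  9 10 11 12 13 14 15 16
G :  0  0  0  1  1  1  2  2  2  3  3  0  0  0  1  1  1
G_B(16) = 1.
Combined Grundy value = 0 ⊕ 1 = 1.

1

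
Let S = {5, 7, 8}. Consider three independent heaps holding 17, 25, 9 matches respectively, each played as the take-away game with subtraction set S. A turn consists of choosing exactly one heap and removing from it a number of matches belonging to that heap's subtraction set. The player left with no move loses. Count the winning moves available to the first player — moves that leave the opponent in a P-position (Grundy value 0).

2

All heaps use S = {5, 7, 8}:
G(0) = 0
G(1) = mex{} = 0
G(2) = mex{} = 0
G(3) = mex{} = 0
G(4) = mex{} = 0
G(5) = mex{0} = 1
G(6) = mex{0} = 1
G(7) = mex{0,0} = 1
G(8) = mex{0,0,0} = 1
G(9) = mex{0,0,0} = 1
G(10) = mex{1,0,0} = 2
G(11) = mex{1,0,0} = 2
G(12) = mex{1,1,0} = 2
G(13) = mex{1,1,1} = 0
G(14) = mex{1,1,1} = 0
G(15) = mex{2,1,1} = 0
G(16) = mex{2,1,1} = 0
G(17) = mex{2,2,1} = 0
G(18) = mex{0,2,2} = 1
G(19) = mex{0,2,2} = 1
G(20) = mex{0,0,2} = 1
G(21) = mex{0,0,0} = 1
G(22) = mex{0,0,0} = 1
G(23) = mex{1,0,0} = 2
G(24) = mex{1,0,0} = 2
G(25) = mex{1,1,0} = 2
Heap A: G(17) = 0.
Heap B: G(25) = 2.
Heap C: G(9) = 1.
Combined Grundy value = 0 ⊕ 2 ⊕ 1 = 3.
A winning move leaves total XOR = 0, i.e. changes one component's Grundy value g to g ⊕ X where X is the current total.
Heap A: need g' = 0⊕3 = 3. Options: 17−5→G=2, 17−7→G=2, 17−8→G=1. Hits: 0.
Heap B: need g' = 2⊕3 = 1. Options: 25−5→G=1, 25−7→G=1, 25−8→G=0. Hits: 2.
Heap C: need g' = 1⊕3 = 2. Options: 9−5→G=0, 9−7→G=0, 9−8→G=0. Hits: 0.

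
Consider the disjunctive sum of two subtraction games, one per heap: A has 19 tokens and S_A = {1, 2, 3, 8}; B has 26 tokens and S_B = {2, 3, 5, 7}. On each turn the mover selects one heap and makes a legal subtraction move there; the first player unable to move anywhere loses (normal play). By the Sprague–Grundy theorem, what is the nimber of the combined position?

5

Heap A, S = {1, 2, 3, 8}:
n :  0  1  2  3  4  5  6  7  8  9 10 11 12 13 14 15 16 17 18 19
G :  0  1  2  3  0  1  2  3  4  0  1  2  3  0  1  2  3  4  0  1
G_A(19) = 1.
Heap B, S = {2, 3, 5, 7}:
n :  0  1  2  3  4  5  6  7  8  9 10 11 12 13 14 15 16 17 18 19 20 21 22 23 24 25 26
G :  0  0  1  1  2  2  3  3  4  0  0  1  1  2  2  3  3  4  0  0  1  1  2  2  3  3  4
G_B(26) = 4.
Combined Grundy value = 1 ⊕ 4 = 5.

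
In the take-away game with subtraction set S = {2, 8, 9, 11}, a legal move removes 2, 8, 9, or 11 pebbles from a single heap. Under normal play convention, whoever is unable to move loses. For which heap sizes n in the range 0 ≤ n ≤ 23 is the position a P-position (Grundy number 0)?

G(0) = 0
G(1) = mex{} = 0
G(2) = mex{0} = 1
G(3) = mex{0} = 1
G(4) = mex{1} = 0
G(5) = mex{1} = 0
G(6) = mex{0} = 1
G(7) = mex{0} = 1
G(8) = mex{1,0} = 2
G(9) = mex{1,0,0} = 2
G(10) = mex{2,1,0} = 3
G(11) = mex{2,1,1,0} = 3
G(12) = mex{3,0,1,0} = 2
G(13) = mex{3,0,0,1} = 2
G(14) = mex{2,1,0,1} = 3
G(15) = mex{2,1,1,0} = 3
G(16) = mex{3,2,1,0} = 4
G(17) = mex{3,2,2,1} = 0
G(18) = mex{4,3,2,1} = 0
G(19) = mex{0,3,3,2} = 1
G(20) = mex{0,2,3,2} = 1
G(21) = mex{1,2,2,3} = 0
G(22) = mex{1,3,2,3} = 0
G(23) = mex{0,3,3,2} = 1
P-positions are exactly the n with G(n) = 0.

0, 1, 4, 5, 17, 18, 21, 22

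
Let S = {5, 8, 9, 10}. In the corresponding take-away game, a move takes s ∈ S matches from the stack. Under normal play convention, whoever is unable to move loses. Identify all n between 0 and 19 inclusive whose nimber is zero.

0, 1, 2, 3, 4, 15, 16, 17, 18, 19

G(0) = 0
G(1) = mex{} = 0
G(2) = mex{} = 0
G(3) = mex{} = 0
G(4) = mex{} = 0
G(5) = mex{0} = 1
G(6) = mex{0} = 1
G(7) = mex{0} = 1
G(8) = mex{0,0} = 1
G(9) = mex{0,0,0} = 1
G(10) = mex{1,0,0,0} = 2
G(11) = mex{1,0,0,0} = 2
G(12) = mex{1,0,0,0} = 2
G(13) = mex{1,1,0,0} = 2
G(14) = mex{1,1,1,0} = 2
G(15) = mex{2,1,1,1} = 0
G(16) = mex{2,1,1,1} = 0
G(17) = mex{2,1,1,1} = 0
G(18) = mex{2,2,1,1} = 0
G(19) = mex{2,2,2,1} = 0
P-positions are exactly the n with G(n) = 0.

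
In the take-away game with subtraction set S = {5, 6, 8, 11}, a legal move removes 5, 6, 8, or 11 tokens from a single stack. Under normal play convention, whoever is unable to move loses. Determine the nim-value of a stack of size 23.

1

n :  0  1  2  3  4  5  6  7  8  9 10 11 12 13 14 15 16 17 18 19 20 21 22 23
G :  0  0  0  0  0  1  1  1  1  1  2  2  2  2  2  3  0  0  0  0  0  1  1  1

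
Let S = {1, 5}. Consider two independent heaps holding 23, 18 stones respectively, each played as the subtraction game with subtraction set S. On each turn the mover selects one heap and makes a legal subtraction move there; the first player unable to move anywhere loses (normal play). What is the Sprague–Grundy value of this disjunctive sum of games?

1

All heaps use S = {1, 5}:
G(0) = 0
G(1) = mex{0} = 1
G(2) = mex{1} = 0
G(3) = mex{0} = 1
G(4) = mex{1} = 0
G(5) = mex{0,0} = 1
G(6) = mex{1,1} = 0
G(7) = mex{0,0} = 1
G(8) = mex{1,1} = 0
G(9) = mex{0,0} = 1
G(10) = mex{1,1} = 0
G(11) = mex{0,0} = 1
G(12) = mex{1,1} = 0
G(13) = mex{0,0} = 1
G(14) = mex{1,1} = 0
G(15) = mex{0,0} = 1
G(16) = mex{1,1} = 0
G(17) = mex{0,0} = 1
G(18) = mex{1,1} = 0
G(19) = mex{0,0} = 1
G(20) = mex{1,1} = 0
G(21) = mex{0,0} = 1
G(22) = mex{1,1} = 0
G(23) = mex{0,0} = 1
Heap A: G(23) = 1.
Heap B: G(18) = 0.
Combined Grundy value = 1 ⊕ 0 = 1.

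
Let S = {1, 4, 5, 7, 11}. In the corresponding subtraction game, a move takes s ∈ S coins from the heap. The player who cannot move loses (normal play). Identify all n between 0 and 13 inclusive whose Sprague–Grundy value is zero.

G(0) = 0
G(1) = mex{0} = 1
G(2) = mex{1} = 0
G(3) = mex{0} = 1
G(4) = mex{1,0} = 2
G(5) = mex{2,1,0} = 3
G(6) = mex{3,0,1} = 2
G(7) = mex{2,1,0,0} = 3
G(8) = mex{3,2,1,1} = 0
G(9) = mex{0,3,2,0} = 1
G(10) = mex{1,2,3,1} = 0
G(11) = mex{0,3,2,2,0} = 1
G(12) = mex{1,0,3,3,1} = 2
G(13) = mex{2,1,0,2,0} = 3
P-positions are exactly the n with G(n) = 0.

0, 2, 8, 10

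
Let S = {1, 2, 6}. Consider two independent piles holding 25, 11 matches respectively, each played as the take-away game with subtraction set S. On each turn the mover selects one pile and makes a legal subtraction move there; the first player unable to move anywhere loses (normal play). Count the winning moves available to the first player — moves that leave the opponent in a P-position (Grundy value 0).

All piles use S = {1, 2, 6}:
G(0) = 0
G(1) = mex{0} = 1
G(2) = mex{1,0} = 2
G(3) = mex{2,1} = 0
G(4) = mex{0,2} = 1
G(5) = mex{1,0} = 2
G(6) = mex{2,1,0} = 3
G(7) = mex{3,2,1} = 0
G(8) = mex{0,3,2} = 1
G(9) = mex{1,0,0} = 2
G(10) = mex{2,1,1} = 0
G(11) = mex{0,2,2} = 1
G(12) = mex{1,0,3} = 2
G(13) = mex{2,1,0} = 3
G(14) = mex{3,2,1} = 0
G(15) = mex{0,3,2} = 1
G(16) = mex{1,0,0} = 2
G(17) = mex{2,1,1} = 0
G(18) = mex{0,2,2} = 1
G(19) = mex{1,0,3} = 2
G(20) = mex{2,1,0} = 3
G(21) = mex{3,2,1} = 0
G(22) = mex{0,3,2} = 1
G(23) = mex{1,0,0} = 2
G(24) = mex{2,1,1} = 0
G(25) = mex{0,2,2} = 1
Pile A: G(25) = 1.
Pile B: G(11) = 1.
Combined Grundy value = 1 ⊕ 1 = 0.
A winning move leaves total XOR = 0, i.e. changes one component's Grundy value g to g ⊕ X where X is the current total.
Pile A: target g' = 1⊕0 = 1, but every legal move changes the Grundy value (mex property), so 0 moves.
Pile B: target g' = 1⊕0 = 1, but every legal move changes the Grundy value (mex property), so 0 moves.

0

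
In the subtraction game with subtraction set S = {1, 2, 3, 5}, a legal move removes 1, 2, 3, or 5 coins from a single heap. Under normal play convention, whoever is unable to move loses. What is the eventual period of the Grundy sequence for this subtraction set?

4

n :  0  1  2  3  4  5  6  7  8  9 10 11 12 13 14
G :  0  1  2  3  0  1  2  3  0  1  2  3  0  1  2
G(n+4) = G(n) holds for n = 0,…,4 (a full window of length max(S) = 5), so the sequence is purely periodic with period 4.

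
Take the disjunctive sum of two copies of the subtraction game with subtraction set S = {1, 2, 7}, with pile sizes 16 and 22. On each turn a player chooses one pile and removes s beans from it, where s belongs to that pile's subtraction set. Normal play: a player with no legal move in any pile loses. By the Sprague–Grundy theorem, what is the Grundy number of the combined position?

0

All piles use S = {1, 2, 7}:
G(0) = 0
G(1) = mex{0} = 1
G(2) = mex{1,0} = 2
G(3) = mex{2,1} = 0
G(4) = mex{0,2} = 1
G(5) = mex{1,0} = 2
G(6) = mex{2,1} = 0
G(7) = mex{0,2,0} = 1
G(8) = mex{1,0,1} = 2
G(9) = mex{2,1,2} = 0
G(10) = mex{0,2,0} = 1
G(11) = mex{1,0,1} = 2
G(12) = mex{2,1,2} = 0
G(13) = mex{0,2,0} = 1
G(14) = mex{1,0,1} = 2
G(15) = mex{2,1,2} = 0
G(16) = mex{0,2,0} = 1
G(17) = mex{1,0,1} = 2
G(18) = mex{2,1,2} = 0
G(19) = mex{0,2,0} = 1
G(20) = mex{1,0,1} = 2
G(21) = mex{2,1,2} = 0
G(22) = mex{0,2,0} = 1
Pile A: G(16) = 1.
Pile B: G(22) = 1.
Combined Grundy value = 1 ⊕ 1 = 0.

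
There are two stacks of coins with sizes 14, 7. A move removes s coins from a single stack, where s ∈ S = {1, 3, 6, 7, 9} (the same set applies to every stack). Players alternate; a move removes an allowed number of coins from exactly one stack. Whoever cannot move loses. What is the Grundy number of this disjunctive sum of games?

3

All stacks use S = {1, 3, 6, 7, 9}:
G(0) = 0
G(1) = mex{0} = 1
G(2) = mex{1} = 0
G(3) = mex{0,0} = 1
G(4) = mex{1,1} = 0
G(5) = mex{0,0} = 1
G(6) = mex{1,1,0} = 2
G(7) = mex{2,0,1,0} = 3
G(8) = mex{3,1,0,1} = 2
G(9) = mex{2,2,1,0,0} = 3
G(10) = mex{3,3,0,1,1} = 2
G(11) = mex{2,2,1,0,0} = 3
G(12) = mex{3,3,2,1,1} = 0
G(13) = mex{0,2,3,2,0} = 1
G(14) = mex{1,3,2,3,1} = 0
Stack A: G(14) = 0.
Stack B: G(7) = 3.
Combined Grundy value = 0 ⊕ 3 = 3.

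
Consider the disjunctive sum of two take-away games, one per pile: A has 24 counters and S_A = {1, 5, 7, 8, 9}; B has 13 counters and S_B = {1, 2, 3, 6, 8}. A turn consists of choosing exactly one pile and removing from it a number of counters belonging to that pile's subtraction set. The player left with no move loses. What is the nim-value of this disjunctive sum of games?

2

Pile A, S = {1, 5, 7, 8, 9}:
G(0) = 0
G(1) = mex{0} = 1
G(2) = mex{1} = 0
G(3) = mex{0} = 1
G(4) = mex{1} = 0
G(5) = mex{0,0} = 1
G(6) = mex{1,1} = 0
G(7) = mex{0,0,0} = 1
G(8) = mex{1,1,1,0} = 2
G(9) = mex{2,0,0,1,0} = 3
G(10) = mex{3,1,1,0,1} = 2
G(11) = mex{2,0,0,1,0} = 3
G(12) = mex{3,1,1,0,1} = 2
G(13) = mex{2,2,0,1,0} = 3
G(14) = mex{3,3,1,0,1} = 2
G(15) = mex{2,2,2,1,0} = 3
G(16) = mex{3,3,3,2,1} = 0
G(17) = mex{0,2,2,3,2} = 1
G(18) = mex{1,3,3,2,3} = 0
G(19) = mex{0,2,2,3,2} = 1
G(20) = mex{1,3,3,2,3} = 0
G(21) = mex{0,0,2,3,2} = 1
G(22) = mex{1,1,3,2,3} = 0
G(23) = mex{0,0,0,3,2} = 1
G(24) = mex{1,1,1,0,3} = 2
G_A(24) = 2.
Pile B, S = {1, 2, 3, 6, 8}:
n :  0  1  2  3  4  5  6  7  8  9 10 11 12 13
G :  0  1  2  3  0  1  2  3  4  0  1  2  3  0
G_B(13) = 0.
Combined Grundy value = 2 ⊕ 0 = 2.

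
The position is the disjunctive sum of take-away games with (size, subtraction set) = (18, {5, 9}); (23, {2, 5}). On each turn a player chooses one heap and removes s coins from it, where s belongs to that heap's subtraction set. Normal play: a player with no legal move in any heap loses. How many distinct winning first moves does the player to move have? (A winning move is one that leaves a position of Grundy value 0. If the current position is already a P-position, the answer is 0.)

3

Heap A, S = {5, 9}:
n :  0  1  2  3  4  5  6  7  8  9 10 11 12 13 14 15 16 17 18
G :  0  0  0  0  0  1  1  1  1  1  2  2  2  2  0  0  0  0  0
G_A(18) = 0.
Heap B, S = {2, 5}:
G(0) = 0
G(1) = mex{} = 0
G(2) = mex{0} = 1
G(3) = mex{0} = 1
G(4) = mex{1} = 0
G(5) = mex{1,0} = 2
G(6) = mex{0,0} = 1
G(7) = mex{2,1} = 0
G(8) = mex{1,1} = 0
G(9) = mex{0,0} = 1
G(10) = mex{0,2} = 1
G(11) = mex{1,1} = 0
G(12) = mex{1,0} = 2
G(13) = mex{0,0} = 1
G(14) = mex{2,1} = 0
G(15) = mex{1,1} = 0
G(16) = mex{0,0} = 1
G(17) = mex{0,2} = 1
G(18) = mex{1,1} = 0
G(19) = mex{1,0} = 2
G(20) = mex{0,0} = 1
G(21) = mex{2,1} = 0
G(22) = mex{1,1} = 0
G(23) = mex{0,0} = 1
G_B(23) = 1.
Combined Grundy value = 0 ⊕ 1 = 1.
A winning move leaves total XOR = 0, i.e. changes one component's Grundy value g to g ⊕ X where X is the current total.
Heap A: need g' = 0⊕1 = 1. Options: 18−5→G=2, 18−9→G=1. Hits: 1.
Heap B: need g' = 1⊕1 = 0. Options: 23−2→G=0, 23−5→G=0. Hits: 2.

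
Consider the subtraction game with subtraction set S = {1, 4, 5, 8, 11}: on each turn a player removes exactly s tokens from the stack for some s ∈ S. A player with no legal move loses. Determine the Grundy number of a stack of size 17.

3

G(0) = 0
G(1) = mex{0} = 1
G(2) = mex{1} = 0
G(3) = mex{0} = 1
G(4) = mex{1,0} = 2
G(5) = mex{2,1,0} = 3
G(6) = mex{3,0,1} = 2
G(7) = mex{2,1,0} = 3
G(8) = mex{3,2,1,0} = 4
G(9) = mex{4,3,2,1} = 0
G(10) = mex{0,2,3,0} = 1
G(11) = mex{1,3,2,1,0} = 4
G(12) = mex{4,4,3,2,1} = 0
G(13) = mex{0,0,4,3,0} = 1
G(14) = mex{1,1,0,2,1} = 3
G(15) = mex{3,4,1,3,2} = 0
G(16) = mex{0,0,4,4,3} = 1
G(17) = mex{1,1,0,0,2} = 3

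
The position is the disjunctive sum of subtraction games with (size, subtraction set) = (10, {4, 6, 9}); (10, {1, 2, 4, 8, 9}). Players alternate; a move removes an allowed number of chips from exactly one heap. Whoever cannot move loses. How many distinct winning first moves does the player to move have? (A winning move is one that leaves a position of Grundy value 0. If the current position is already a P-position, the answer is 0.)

2

Heap A, S = {4, 6, 9}:
G(0) = 0
G(1) = mex{} = 0
G(2) = mex{} = 0
G(3) = mex{} = 0
G(4) = mex{0} = 1
G(5) = mex{0} = 1
G(6) = mex{0,0} = 1
G(7) = mex{0,0} = 1
G(8) = mex{1,0} = 2
G(9) = mex{1,0,0} = 2
G(10) = mex{1,1,0} = 2
G_A(10) = 2.
Heap B, S = {1, 2, 4, 8, 9}:
G(0) = 0
G(1) = mex{0} = 1
G(2) = mex{1,0} = 2
G(3) = mex{2,1} = 0
G(4) = mex{0,2,0} = 1
G(5) = mex{1,0,1} = 2
G(6) = mex{2,1,2} = 0
G(7) = mex{0,2,0} = 1
G(8) = mex{1,0,1,0} = 2
G(9) = mex{2,1,2,1,0} = 3
G(10) = mex{3,2,0,2,1} = 4
G_B(10) = 4.
Combined Grundy value = 2 ⊕ 4 = 6.
A winning move leaves total XOR = 0, i.e. changes one component's Grundy value g to g ⊕ X where X is the current total.
Heap A: need g' = 2⊕6 = 4. Options: 10−4→G=1, 10−6→G=1, 10−9→G=0. Hits: 0.
Heap B: need g' = 4⊕6 = 2. Options: 10−1→G=3, 10−2→G=2, 10−4→G=0, 10−8→G=2, 10−9→G=1. Hits: 2.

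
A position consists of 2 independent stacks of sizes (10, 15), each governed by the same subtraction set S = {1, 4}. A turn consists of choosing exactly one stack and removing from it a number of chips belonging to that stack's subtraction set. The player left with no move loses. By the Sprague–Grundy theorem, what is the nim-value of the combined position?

All stacks use S = {1, 4}:
n :  0  1  2  3  4  5  6  7  8  9 10 11 12 13 14 15
G :  0  1  0  1  2  0  1  0  1  2  0  1  0  1  2  0
Stack A: G(10) = 0.
Stack B: G(15) = 0.
Combined Grundy value = 0 ⊕ 0 = 0.

0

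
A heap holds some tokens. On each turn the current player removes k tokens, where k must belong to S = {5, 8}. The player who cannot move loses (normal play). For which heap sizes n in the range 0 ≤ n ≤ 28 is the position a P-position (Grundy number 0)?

n :  0  1  2  3  4  5  6  7  8  9 10 11 12 13 14 15 16 17 18 19 20 21 22 23 24 25 26 27 28
G :  0  0  0  0  0  1  1  1  1  1  2  2  2  0  0  0  0  0  1  1  1  1  1  2  2  2  0  0  0
P-positions are exactly the n with G(n) = 0.

0, 1, 2, 3, 4, 13, 14, 15, 16, 17, 26, 27, 28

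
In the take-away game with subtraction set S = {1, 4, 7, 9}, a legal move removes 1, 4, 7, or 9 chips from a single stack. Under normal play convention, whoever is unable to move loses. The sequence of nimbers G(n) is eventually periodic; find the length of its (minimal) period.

8

n :  0  1  2  3  4  5  6  7  8  9 10 11 12 13 14 15 16 17 18
G :  0  1  0  1  2  0  1  2  0  1  0  1  2  0  1  2  0  1  0
G(n+8) = G(n) holds for n = 0,…,8 (a full window of length max(S) = 9), so the sequence is purely periodic with period 8.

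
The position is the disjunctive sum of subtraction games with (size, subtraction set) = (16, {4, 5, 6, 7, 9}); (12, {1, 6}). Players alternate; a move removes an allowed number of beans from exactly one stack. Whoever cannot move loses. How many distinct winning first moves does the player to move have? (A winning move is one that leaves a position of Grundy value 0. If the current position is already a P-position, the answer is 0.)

2

Stack A, S = {4, 5, 6, 7, 9}:
G(0) = 0
G(1) = mex{} = 0
G(2) = mex{} = 0
G(3) = mex{} = 0
G(4) = mex{0} = 1
G(5) = mex{0,0} = 1
G(6) = mex{0,0,0} = 1
G(7) = mex{0,0,0,0} = 1
G(8) = mex{1,0,0,0} = 2
G(9) = mex{1,1,0,0,0} = 2
G(10) = mex{1,1,1,0,0} = 2
G(11) = mex{1,1,1,1,0} = 2
G(12) = mex{2,1,1,1,0} = 3
G(13) = mex{2,2,1,1,1} = 0
G(14) = mex{2,2,2,1,1} = 0
G(15) = mex{2,2,2,2,1} = 0
G(16) = mex{3,2,2,2,1} = 0
G_A(16) = 0.
Stack B, S = {1, 6}:
G(0) = 0
G(1) = mex{0} = 1
G(2) = mex{1} = 0
G(3) = mex{0} = 1
G(4) = mex{1} = 0
G(5) = mex{0} = 1
G(6) = mex{1,0} = 2
G(7) = mex{2,1} = 0
G(8) = mex{0,0} = 1
G(9) = mex{1,1} = 0
G(10) = mex{0,0} = 1
G(11) = mex{1,1} = 0
G(12) = mex{0,2} = 1
G_B(12) = 1.
Combined Grundy value = 0 ⊕ 1 = 1.
A winning move leaves total XOR = 0, i.e. changes one component's Grundy value g to g ⊕ X where X is the current total.
Stack A: need g' = 0⊕1 = 1. Options: 16−4→G=3, 16−5→G=2, 16−6→G=2, 16−7→G=2, 16−9→G=1. Hits: 1.
Stack B: need g' = 1⊕1 = 0. Options: 12−1→G=0, 12−6→G=2. Hits: 1.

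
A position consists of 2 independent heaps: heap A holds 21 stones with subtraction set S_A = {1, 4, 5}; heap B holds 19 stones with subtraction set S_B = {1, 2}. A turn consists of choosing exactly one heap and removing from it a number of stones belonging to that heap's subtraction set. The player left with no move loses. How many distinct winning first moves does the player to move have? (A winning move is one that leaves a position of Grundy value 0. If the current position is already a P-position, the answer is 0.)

1

Heap A, S = {1, 4, 5}:
n :  0  1  2  3  4  5  6  7  8  9 10 11 12 13 14 15 16 17 18 19 20 21
G :  0  1  0  1  2  3  2  3  0  1  0  1  2  3  2  3  0  1  0  1  2  3
G_A(21) = 3.
Heap B, S = {1, 2}:
n :  0  1  2  3  4  5  6  7  8  9 10 11 12 13 14 15 16 17 18 19
G :  0  1  2  0  1  2  0  1  2  0  1  2  0  1  2  0  1  2  0  1
G_B(19) = 1.
Combined Grundy value = 3 ⊕ 1 = 2.
A winning move leaves total XOR = 0, i.e. changes one component's Grundy value g to g ⊕ X where X is the current total.
Heap A: need g' = 3⊕2 = 1. Options: 21−1→G=2, 21−4→G=1, 21−5→G=0. Hits: 1.
Heap B: need g' = 1⊕2 = 3. Options: 19−1→G=0, 19−2→G=2. Hits: 0.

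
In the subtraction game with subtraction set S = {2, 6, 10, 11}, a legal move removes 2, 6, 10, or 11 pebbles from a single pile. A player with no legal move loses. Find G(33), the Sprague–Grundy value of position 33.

G(0) = 0
G(1) = mex{} = 0
G(2) = mex{0} = 1
G(3) = mex{0} = 1
G(4) = mex{1} = 0
G(5) = mex{1} = 0
G(6) = mex{0,0} = 1
G(7) = mex{0,0} = 1
G(8) = mex{1,1} = 0
G(9) = mex{1,1} = 0
G(10) = mex{0,0,0} = 1
G(11) = mex{0,0,0,0} = 1
G(12) = mex{1,1,1,0} = 2
G(13) = mex{1,1,1,1} = 0
G(14) = mex{2,0,0,1} = 3
G(15) = mex{0,0,0,0} = 1
G(16) = mex{3,1,1,0} = 2
G(17) = mex{1,1,1,1} = 0
G(18) = mex{2,2,0,1} = 3
G(19) = mex{0,0,0,0} = 1
G(20) = mex{3,3,1,0} = 2
G(21) = mex{1,1,1,1} = 0
G(22) = mex{2,2,2,1} = 0
G(23) = mex{0,0,0,2} = 1
G(24) = mex{0,3,3,0} = 1
G(25) = mex{1,1,1,3} = 0
G(26) = mex{1,2,2,1} = 0
G(27) = mex{0,0,0,2} = 1
G(28) = mex{0,0,3,0} = 1
G(29) = mex{1,1,1,3} = 0
G(30) = mex{1,1,2,1} = 0
G(31) = mex{0,0,0,2} = 1
G(32) = mex{0,0,0,0} = 1
G(33) = mex{1,1,1,0} = 2

2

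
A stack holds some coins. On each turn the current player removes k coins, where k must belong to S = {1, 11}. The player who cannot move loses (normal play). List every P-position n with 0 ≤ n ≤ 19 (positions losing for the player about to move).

n :  0  1  2  3  4  5  6  7  8  9 10 11 12 13 14 15 16 17 18 19
G :  0  1  0  1  0  1  0  1  0  1  0  1  0  1  0  1  0  1  0  1
P-positions are exactly the n with G(n) = 0.

0, 2, 4, 6, 8, 10, 12, 14, 16, 18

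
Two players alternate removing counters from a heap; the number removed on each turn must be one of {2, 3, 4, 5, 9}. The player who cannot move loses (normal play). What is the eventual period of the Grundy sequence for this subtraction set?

G(0) = 0
G(1) = mex{} = 0
G(2) = mex{0} = 1
G(3) = mex{0,0} = 1
G(4) = mex{1,0,0} = 2
G(5) = mex{1,1,0,0} = 2
G(6) = mex{2,1,1,0} = 3
G(7) = mex{2,2,1,1} = 0
G(8) = mex{3,2,2,1} = 0
G(9) = mex{0,3,2,2,0} = 1
G(10) = mex{0,0,3,2,0} = 1
G(11) = mex{1,0,0,3,1} = 2
G(12) = mex{1,1,0,0,1} = 2
G(13) = mex{2,1,1,0,2} = 3
G(14) = mex{2,2,1,1,2} = 0
G(15) = mex{3,2,2,1,3} = 0
G(16) = mex{0,3,2,2,0} = 1
G(17) = mex{0,0,3,2,0} = 1
G(n+7) = G(n) holds for n = 0,…,8 (a full window of length max(S) = 9), so the sequence is purely periodic with period 7.

7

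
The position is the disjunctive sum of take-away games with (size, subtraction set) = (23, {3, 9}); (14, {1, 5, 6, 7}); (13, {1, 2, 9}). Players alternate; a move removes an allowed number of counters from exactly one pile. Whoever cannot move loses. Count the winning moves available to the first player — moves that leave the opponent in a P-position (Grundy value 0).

Pile A, S = {3, 9}:
G(0) = 0
G(1) = mex{} = 0
G(2) = mex{} = 0
G(3) = mex{0} = 1
G(4) = mex{0} = 1
G(5) = mex{0} = 1
G(6) = mex{1} = 0
G(7) = mex{1} = 0
G(8) = mex{1} = 0
G(9) = mex{0,0} = 1
G(10) = mex{0,0} = 1
G(11) = mex{0,0} = 1
G(12) = mex{1,1} = 0
G(13) = mex{1,1} = 0
G(14) = mex{1,1} = 0
G(15) = mex{0,0} = 1
G(16) = mex{0,0} = 1
G(17) = mex{0,0} = 1
G(18) = mex{1,1} = 0
G(19) = mex{1,1} = 0
G(20) = mex{1,1} = 0
G(21) = mex{0,0} = 1
G(22) = mex{0,0} = 1
G(23) = mex{0,0} = 1
G_A(23) = 1.
Pile B, S = {1, 5, 6, 7}:
n :  0  1  2  3  4  5  6  7  8  9 10 11 12 13 14
G :  0  1  0  1  0  1  2  3  2  3  2  3  0  1  0
G_B(14) = 0.
Pile C, S = {1, 2, 9}:
G(0) = 0
G(1) = mex{0} = 1
G(2) = mex{1,0} = 2
G(3) = mex{2,1} = 0
G(4) = mex{0,2} = 1
G(5) = mex{1,0} = 2
G(6) = mex{2,1} = 0
G(7) = mex{0,2} = 1
G(8) = mex{1,0} = 2
G(9) = mex{2,1,0} = 3
G(10) = mex{3,2,1} = 0
G(11) = mex{0,3,2} = 1
G(12) = mex{1,0,0} = 2
G(13) = mex{2,1,1} = 0
G_C(13) = 0.
Combined Grundy value = 1 ⊕ 0 ⊕ 0 = 1.
A winning move leaves total XOR = 0, i.e. changes one component's Grundy value g to g ⊕ X where X is the current total.
Pile A: need g' = 1⊕1 = 0. Options: 23−3→G=0, 23−9→G=0. Hits: 2.
Pile B: need g' = 0⊕1 = 1. Options: 14−1→G=1, 14−5→G=3, 14−6→G=2, 14−7→G=3. Hits: 1.
Pile C: need g' = 0⊕1 = 1. Options: 13−1→G=2, 13−2→G=1, 13−9→G=1. Hits: 2.

5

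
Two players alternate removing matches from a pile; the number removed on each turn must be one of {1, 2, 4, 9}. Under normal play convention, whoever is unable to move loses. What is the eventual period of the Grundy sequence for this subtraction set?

11

G(0) = 0
G(1) = mex{0} = 1
G(2) = mex{1,0} = 2
G(3) = mex{2,1} = 0
G(4) = mex{0,2,0} = 1
G(5) = mex{1,0,1} = 2
G(6) = mex{2,1,2} = 0
G(7) = mex{0,2,0} = 1
G(8) = mex{1,0,1} = 2
G(9) = mex{2,1,2,0} = 3
G(10) = mex{3,2,0,1} = 4
G(11) = mex{4,3,1,2} = 0
G(12) = mex{0,4,2,0} = 1
G(13) = mex{1,0,3,1} = 2
G(14) = mex{2,1,4,2} = 0
G(15) = mex{0,2,0,0} = 1
G(16) = mex{1,0,1,1} = 2
G(17) = mex{2,1,2,2} = 0
G(18) = mex{0,2,0,3} = 1
G(19) = mex{1,0,1,4} = 2
G(20) = mex{2,1,2,0} = 3
G(21) = mex{3,2,0,1} = 4
G(22) = mex{4,3,1,2} = 0
G(23) = mex{0,4,2,0} = 1
G(n+11) = G(n) holds for n = 0,…,8 (a full window of length max(S) = 9), so the sequence is purely periodic with period 11.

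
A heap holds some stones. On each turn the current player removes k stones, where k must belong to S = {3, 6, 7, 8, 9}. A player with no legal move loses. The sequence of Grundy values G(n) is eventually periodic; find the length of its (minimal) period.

n :  0  1  2  3  4  5  6  7  8  9 10 11 12 13 14 15 16 17 18 19 20 21 22 23 24 25
G :  0  0  0  1  1  1  2  2  2  3  3  3  0  0  0  1  1  1  2  2  2  3  3  3  0  0
G(n+12) = G(n) holds for n = 0,…,8 (a full window of length max(S) = 9), so the sequence is purely periodic with period 12.

12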